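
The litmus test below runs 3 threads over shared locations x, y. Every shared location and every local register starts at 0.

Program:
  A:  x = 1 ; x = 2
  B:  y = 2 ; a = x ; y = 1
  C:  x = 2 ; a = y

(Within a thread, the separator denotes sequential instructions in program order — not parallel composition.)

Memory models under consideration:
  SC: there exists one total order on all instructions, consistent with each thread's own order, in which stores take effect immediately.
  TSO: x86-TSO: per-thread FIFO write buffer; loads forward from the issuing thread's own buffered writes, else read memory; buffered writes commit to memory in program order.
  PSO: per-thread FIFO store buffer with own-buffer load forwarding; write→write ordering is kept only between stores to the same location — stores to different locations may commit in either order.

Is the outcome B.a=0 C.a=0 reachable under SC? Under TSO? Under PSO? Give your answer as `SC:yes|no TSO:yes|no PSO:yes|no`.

SC:no TSO:yes PSO:yes

outcome vector order: (B.a,C.a)
SC: 8 outcomes — {<0 1>, <0 2>, <1 0>, <1 1>, <1 2>, <2 0>, <2 1>, <2 2>}
TSO: 9 outcomes — {<0 0>, <0 1>, <0 2>, <1 0>, <1 1>, <1 2>, <2 0>, <2 1>, <2 2>}
PSO: 9 outcomes — {<0 0>, <0 1>, <0 2>, <1 0>, <1 1>, <1 2>, <2 0>, <2 1>, <2 2>}
target <0 0> ∈ {TSO,PSO}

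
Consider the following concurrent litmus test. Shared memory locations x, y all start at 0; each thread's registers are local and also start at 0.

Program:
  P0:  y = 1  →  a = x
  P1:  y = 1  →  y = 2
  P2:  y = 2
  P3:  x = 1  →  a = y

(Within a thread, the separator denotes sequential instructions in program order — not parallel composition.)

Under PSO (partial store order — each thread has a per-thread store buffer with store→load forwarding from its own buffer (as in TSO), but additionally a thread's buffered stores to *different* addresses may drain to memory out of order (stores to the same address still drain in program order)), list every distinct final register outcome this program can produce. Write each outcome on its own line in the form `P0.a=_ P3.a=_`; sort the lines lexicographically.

P0.a=0 P3.a=0
P0.a=0 P3.a=1
P0.a=0 P3.a=2
P0.a=1 P3.a=0
P0.a=1 P3.a=1
P0.a=1 P3.a=2

outcome vector order: (P0.a,P3.a)
|PSO outcomes| = 6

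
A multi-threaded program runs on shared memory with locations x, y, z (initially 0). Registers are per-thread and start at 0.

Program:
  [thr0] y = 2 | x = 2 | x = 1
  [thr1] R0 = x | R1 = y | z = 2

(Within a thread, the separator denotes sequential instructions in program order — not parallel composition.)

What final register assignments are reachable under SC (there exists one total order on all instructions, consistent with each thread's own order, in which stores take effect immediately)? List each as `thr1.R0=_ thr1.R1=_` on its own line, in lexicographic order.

outcome vector order: (thr1.R0,thr1.R1)
|SC outcomes| = 4

thr1.R0=0 thr1.R1=0
thr1.R0=0 thr1.R1=2
thr1.R0=1 thr1.R1=2
thr1.R0=2 thr1.R1=2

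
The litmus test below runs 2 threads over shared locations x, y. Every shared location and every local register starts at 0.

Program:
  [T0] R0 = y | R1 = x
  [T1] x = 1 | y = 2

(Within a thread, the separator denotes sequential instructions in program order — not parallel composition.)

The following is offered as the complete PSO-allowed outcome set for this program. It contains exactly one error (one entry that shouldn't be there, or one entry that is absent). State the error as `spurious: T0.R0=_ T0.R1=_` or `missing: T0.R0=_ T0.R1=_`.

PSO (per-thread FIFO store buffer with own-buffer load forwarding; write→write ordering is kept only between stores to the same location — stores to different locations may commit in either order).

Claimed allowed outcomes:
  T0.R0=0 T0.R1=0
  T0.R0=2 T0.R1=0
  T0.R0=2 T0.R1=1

missing: T0.R0=0 T0.R1=1

outcome vector order: (T0.R0,T0.R1)
under PSO → 0/0, 0/1, 2/0, 2/1
PSO∖claimed = {0/1}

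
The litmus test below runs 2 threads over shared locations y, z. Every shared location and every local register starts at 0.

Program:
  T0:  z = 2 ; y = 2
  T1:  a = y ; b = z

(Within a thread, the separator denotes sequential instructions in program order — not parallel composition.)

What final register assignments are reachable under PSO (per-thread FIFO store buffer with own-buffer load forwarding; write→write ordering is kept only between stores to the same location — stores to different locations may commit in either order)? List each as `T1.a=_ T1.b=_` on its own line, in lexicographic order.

T1.a=0 T1.b=0
T1.a=0 T1.b=2
T1.a=2 T1.b=0
T1.a=2 T1.b=2

outcome vector order: (T1.a,T1.b)
|PSO outcomes| = 4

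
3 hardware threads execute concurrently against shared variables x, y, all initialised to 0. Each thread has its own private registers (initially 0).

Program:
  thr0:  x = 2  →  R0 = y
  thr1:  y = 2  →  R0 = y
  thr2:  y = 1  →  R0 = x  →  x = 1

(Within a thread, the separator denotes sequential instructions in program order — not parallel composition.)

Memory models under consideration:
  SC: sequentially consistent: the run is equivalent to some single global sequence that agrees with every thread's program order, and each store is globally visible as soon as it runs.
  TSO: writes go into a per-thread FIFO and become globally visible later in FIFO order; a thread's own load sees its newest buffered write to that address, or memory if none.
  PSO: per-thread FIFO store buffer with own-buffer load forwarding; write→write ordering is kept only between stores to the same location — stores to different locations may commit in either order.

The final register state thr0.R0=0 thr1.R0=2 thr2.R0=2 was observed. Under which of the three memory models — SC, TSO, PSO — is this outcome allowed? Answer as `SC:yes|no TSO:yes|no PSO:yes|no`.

outcome vector order: (thr0.R0,thr1.R0,thr2.R0)
SC: 9 outcomes — {<0 1 2>; <0 2 2>; <1 1 0>; <1 1 2>; <1 2 0>; <1 2 2>; <2 1 2>; <2 2 0>; <2 2 2>}
TSO: 12 outcomes — {<0 1 0>; <0 1 2>; <0 2 0>; <0 2 2>; <1 1 0>; <1 1 2>; <1 2 0>; <1 2 2>; <2 1 0>; <2 1 2>; <2 2 0>; <2 2 2>}
PSO: 12 outcomes — {<0 1 0>; <0 1 2>; <0 2 0>; <0 2 2>; <1 1 0>; <1 1 2>; <1 2 0>; <1 2 2>; <2 1 0>; <2 1 2>; <2 2 0>; <2 2 2>}
target <0 2 2> ∈ {SC,TSO,PSO}

SC:yes TSO:yes PSO:yes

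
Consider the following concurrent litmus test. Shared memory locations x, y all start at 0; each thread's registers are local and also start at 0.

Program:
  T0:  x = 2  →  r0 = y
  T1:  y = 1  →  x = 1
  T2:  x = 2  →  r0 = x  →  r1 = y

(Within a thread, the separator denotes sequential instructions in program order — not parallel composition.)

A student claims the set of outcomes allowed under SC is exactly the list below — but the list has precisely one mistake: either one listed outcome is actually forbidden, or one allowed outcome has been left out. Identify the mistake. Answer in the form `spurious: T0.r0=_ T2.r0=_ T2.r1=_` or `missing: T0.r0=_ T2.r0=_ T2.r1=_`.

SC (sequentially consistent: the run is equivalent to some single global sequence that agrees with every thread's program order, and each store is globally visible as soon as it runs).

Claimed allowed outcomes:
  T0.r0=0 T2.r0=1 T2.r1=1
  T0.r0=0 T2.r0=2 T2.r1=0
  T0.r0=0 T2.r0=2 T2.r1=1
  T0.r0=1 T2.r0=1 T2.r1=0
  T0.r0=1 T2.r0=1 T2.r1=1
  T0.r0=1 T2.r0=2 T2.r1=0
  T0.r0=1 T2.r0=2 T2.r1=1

outcome vector order: (T0.r0,T2.r0,T2.r1)
[SC] allowed = {011, 020, 021, 111, 120, 121}
claimed∖SC = {110}

spurious: T0.r0=1 T2.r0=1 T2.r1=0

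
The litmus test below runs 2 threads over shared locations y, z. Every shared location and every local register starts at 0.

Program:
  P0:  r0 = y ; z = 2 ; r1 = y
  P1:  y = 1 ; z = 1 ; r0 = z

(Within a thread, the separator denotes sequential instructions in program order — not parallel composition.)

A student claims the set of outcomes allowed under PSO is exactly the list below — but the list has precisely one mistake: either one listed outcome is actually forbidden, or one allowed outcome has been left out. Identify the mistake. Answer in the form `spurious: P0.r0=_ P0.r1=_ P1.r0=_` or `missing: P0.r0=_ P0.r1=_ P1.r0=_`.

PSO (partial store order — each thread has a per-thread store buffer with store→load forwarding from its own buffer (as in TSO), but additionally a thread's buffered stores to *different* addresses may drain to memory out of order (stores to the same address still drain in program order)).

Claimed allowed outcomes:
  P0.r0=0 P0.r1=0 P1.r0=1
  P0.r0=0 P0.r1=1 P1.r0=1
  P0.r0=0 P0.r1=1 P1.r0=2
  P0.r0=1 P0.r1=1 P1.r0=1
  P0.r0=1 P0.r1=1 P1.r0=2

outcome vector order: (P0.r0,P0.r1,P1.r0)
[PSO] allowed = {(0,0,1); (0,0,2); (0,1,1); (0,1,2); (1,1,1); (1,1,2)}
PSO∖claimed = {(0,0,2)}

missing: P0.r0=0 P0.r1=0 P1.r0=2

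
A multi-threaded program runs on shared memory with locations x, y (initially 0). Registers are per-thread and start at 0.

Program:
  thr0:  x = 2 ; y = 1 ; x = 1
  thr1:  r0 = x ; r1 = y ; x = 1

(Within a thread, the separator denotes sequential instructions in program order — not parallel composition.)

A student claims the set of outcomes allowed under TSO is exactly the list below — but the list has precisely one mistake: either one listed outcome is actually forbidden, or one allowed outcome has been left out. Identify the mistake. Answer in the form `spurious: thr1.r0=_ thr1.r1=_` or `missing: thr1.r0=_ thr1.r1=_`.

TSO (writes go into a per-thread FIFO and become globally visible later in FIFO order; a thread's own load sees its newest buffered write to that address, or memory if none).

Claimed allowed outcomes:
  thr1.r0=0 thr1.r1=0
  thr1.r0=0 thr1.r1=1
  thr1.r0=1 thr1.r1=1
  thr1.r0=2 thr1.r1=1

missing: thr1.r0=2 thr1.r1=0

outcome vector order: (thr1.r0,thr1.r1)
TSO (5): <0 0>; <0 1>; <1 1>; <2 0>; <2 1>
TSO∖claimed = {<2 0>}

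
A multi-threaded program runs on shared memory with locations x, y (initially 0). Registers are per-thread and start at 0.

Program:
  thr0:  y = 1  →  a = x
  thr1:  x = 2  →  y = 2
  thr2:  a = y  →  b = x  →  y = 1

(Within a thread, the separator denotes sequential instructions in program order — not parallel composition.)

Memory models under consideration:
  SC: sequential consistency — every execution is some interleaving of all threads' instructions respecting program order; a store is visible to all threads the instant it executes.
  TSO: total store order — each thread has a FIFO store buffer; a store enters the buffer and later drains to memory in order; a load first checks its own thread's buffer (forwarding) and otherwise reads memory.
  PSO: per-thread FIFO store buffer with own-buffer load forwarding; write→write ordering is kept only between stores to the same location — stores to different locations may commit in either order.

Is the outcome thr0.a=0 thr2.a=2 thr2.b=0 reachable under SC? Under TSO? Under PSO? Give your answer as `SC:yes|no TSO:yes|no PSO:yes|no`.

SC:no TSO:no PSO:yes

outcome vector order: (thr0.a,thr2.a,thr2.b)
under SC → 000 002 010 012 022 200 202 210 212 222
under TSO → 000 002 010 012 022 200 202 210 212 222
under PSO → 000 002 010 012 020 022 200 202 210 212 220 222
target 020 ∈ {PSO}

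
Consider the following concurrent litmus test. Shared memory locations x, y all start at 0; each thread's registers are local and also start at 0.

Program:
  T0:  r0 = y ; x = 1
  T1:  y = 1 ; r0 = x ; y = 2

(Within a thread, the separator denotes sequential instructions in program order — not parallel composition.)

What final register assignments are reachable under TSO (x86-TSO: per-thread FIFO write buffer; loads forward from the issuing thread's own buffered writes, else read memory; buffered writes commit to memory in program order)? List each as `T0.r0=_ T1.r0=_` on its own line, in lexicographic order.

T0.r0=0 T1.r0=0
T0.r0=0 T1.r0=1
T0.r0=1 T1.r0=0
T0.r0=1 T1.r0=1
T0.r0=2 T1.r0=0

outcome vector order: (T0.r0,T1.r0)
|TSO outcomes| = 5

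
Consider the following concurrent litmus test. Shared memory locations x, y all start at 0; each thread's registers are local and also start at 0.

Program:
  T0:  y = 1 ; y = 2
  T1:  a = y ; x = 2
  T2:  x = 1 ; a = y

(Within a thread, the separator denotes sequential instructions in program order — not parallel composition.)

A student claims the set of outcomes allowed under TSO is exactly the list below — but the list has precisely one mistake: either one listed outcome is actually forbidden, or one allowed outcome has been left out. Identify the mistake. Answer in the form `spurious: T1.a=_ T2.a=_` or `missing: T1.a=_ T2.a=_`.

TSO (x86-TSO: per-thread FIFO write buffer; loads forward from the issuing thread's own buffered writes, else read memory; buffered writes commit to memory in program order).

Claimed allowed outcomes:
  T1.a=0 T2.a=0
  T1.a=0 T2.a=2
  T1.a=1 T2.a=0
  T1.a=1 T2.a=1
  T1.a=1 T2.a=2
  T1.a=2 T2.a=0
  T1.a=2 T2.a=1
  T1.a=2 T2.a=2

missing: T1.a=0 T2.a=1

outcome vector order: (T1.a,T2.a)
[TSO] allowed = {<0 0>; <0 1>; <0 2>; <1 0>; <1 1>; <1 2>; <2 0>; <2 1>; <2 2>}
TSO∖claimed = {<0 1>}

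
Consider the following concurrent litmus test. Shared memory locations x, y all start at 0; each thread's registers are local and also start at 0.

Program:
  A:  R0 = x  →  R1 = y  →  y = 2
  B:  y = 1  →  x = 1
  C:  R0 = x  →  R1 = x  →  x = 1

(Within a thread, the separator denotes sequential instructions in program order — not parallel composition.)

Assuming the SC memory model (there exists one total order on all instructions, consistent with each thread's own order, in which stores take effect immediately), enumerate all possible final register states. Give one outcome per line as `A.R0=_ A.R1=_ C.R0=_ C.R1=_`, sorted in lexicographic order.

A.R0=0 A.R1=0 C.R0=0 C.R1=0
A.R0=0 A.R1=0 C.R0=0 C.R1=1
A.R0=0 A.R1=0 C.R0=1 C.R1=1
A.R0=0 A.R1=1 C.R0=0 C.R1=0
A.R0=0 A.R1=1 C.R0=0 C.R1=1
A.R0=0 A.R1=1 C.R0=1 C.R1=1
A.R0=1 A.R1=0 C.R0=0 C.R1=0
A.R0=1 A.R1=1 C.R0=0 C.R1=0
A.R0=1 A.R1=1 C.R0=0 C.R1=1
A.R0=1 A.R1=1 C.R0=1 C.R1=1

outcome vector order: (A.R0,A.R1,C.R0,C.R1)
|SC outcomes| = 10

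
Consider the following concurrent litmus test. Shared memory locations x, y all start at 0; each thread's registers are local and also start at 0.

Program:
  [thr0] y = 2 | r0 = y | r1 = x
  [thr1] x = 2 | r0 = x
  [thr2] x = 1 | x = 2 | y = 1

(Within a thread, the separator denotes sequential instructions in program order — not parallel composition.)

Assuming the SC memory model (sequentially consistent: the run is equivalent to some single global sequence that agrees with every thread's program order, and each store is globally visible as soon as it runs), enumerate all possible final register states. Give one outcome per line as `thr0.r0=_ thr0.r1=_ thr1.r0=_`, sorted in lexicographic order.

outcome vector order: (thr0.r0,thr0.r1,thr1.r0)
|SC outcomes| = 8

thr0.r0=1 thr0.r1=2 thr1.r0=1
thr0.r0=1 thr0.r1=2 thr1.r0=2
thr0.r0=2 thr0.r1=0 thr1.r0=1
thr0.r0=2 thr0.r1=0 thr1.r0=2
thr0.r0=2 thr0.r1=1 thr1.r0=1
thr0.r0=2 thr0.r1=1 thr1.r0=2
thr0.r0=2 thr0.r1=2 thr1.r0=1
thr0.r0=2 thr0.r1=2 thr1.r0=2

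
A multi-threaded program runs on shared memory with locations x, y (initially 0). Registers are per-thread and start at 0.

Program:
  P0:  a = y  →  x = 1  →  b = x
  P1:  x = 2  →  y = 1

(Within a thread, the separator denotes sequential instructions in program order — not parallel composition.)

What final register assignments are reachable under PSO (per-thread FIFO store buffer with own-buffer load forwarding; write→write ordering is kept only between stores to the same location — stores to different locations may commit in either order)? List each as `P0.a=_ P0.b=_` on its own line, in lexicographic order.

outcome vector order: (P0.a,P0.b)
|PSO outcomes| = 4

P0.a=0 P0.b=1
P0.a=0 P0.b=2
P0.a=1 P0.b=1
P0.a=1 P0.b=2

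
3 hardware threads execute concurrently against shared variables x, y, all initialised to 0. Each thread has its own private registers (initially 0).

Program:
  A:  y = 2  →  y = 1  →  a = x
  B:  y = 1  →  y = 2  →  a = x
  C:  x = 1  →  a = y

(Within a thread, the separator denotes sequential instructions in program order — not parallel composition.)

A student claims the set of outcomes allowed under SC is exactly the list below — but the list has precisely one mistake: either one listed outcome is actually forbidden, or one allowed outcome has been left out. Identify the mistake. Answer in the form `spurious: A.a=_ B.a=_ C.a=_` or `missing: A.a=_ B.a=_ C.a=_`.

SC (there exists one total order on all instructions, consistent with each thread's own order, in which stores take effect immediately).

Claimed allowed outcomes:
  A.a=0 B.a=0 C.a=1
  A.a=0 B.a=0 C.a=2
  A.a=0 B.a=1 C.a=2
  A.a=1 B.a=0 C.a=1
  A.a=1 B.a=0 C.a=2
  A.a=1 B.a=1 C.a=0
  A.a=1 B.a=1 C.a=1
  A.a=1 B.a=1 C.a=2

missing: A.a=0 B.a=1 C.a=1

outcome vector order: (A.a,B.a,C.a)
SC (9): 001, 002, 011, 012, 101, 102, 110, 111, 112
SC∖claimed = {011}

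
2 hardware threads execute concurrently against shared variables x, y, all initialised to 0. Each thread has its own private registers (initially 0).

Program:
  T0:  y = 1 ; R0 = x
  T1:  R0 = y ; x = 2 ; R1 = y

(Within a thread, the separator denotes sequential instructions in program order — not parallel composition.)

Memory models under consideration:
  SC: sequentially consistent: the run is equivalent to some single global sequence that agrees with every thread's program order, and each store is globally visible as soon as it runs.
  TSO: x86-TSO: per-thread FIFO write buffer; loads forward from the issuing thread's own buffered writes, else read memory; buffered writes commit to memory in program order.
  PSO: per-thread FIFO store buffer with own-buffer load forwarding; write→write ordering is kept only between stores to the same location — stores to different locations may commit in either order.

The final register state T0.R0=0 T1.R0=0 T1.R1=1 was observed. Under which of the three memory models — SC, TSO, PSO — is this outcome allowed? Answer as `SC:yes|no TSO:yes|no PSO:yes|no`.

outcome vector order: (T0.R0,T1.R0,T1.R1)
under SC → 001; 011; 200; 201; 211
under TSO → 000; 001; 011; 200; 201; 211
under PSO → 000; 001; 011; 200; 201; 211
target 001 ∈ {SC,TSO,PSO}

SC:yes TSO:yes PSO:yes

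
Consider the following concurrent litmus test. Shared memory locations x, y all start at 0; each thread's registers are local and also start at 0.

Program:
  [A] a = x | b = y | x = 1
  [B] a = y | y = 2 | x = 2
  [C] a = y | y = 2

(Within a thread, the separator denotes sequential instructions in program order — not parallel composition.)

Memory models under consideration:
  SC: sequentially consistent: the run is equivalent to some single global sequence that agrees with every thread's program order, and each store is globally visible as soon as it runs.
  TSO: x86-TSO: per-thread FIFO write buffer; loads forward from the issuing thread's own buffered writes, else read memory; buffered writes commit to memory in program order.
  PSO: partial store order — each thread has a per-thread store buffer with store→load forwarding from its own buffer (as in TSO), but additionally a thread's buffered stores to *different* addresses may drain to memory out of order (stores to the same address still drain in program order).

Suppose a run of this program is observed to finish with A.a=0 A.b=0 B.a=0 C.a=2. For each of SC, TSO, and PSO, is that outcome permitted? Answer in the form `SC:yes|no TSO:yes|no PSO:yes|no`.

SC:yes TSO:yes PSO:yes

outcome vector order: (A.a,A.b,B.a,C.a)
[SC] allowed = {(0,0,0,0) (0,0,0,2) (0,0,2,0) (0,2,0,0) (0,2,0,2) (0,2,2,0) (2,2,0,0) (2,2,0,2) (2,2,2,0)}
[TSO] allowed = {(0,0,0,0) (0,0,0,2) (0,0,2,0) (0,2,0,0) (0,2,0,2) (0,2,2,0) (2,2,0,0) (2,2,0,2) (2,2,2,0)}
[PSO] allowed = {(0,0,0,0) (0,0,0,2) (0,0,2,0) (0,2,0,0) (0,2,0,2) (0,2,2,0) (2,0,0,0) (2,0,0,2) (2,2,0,0) (2,2,0,2) (2,2,2,0)}
target (0,0,0,2) ∈ {SC,TSO,PSO}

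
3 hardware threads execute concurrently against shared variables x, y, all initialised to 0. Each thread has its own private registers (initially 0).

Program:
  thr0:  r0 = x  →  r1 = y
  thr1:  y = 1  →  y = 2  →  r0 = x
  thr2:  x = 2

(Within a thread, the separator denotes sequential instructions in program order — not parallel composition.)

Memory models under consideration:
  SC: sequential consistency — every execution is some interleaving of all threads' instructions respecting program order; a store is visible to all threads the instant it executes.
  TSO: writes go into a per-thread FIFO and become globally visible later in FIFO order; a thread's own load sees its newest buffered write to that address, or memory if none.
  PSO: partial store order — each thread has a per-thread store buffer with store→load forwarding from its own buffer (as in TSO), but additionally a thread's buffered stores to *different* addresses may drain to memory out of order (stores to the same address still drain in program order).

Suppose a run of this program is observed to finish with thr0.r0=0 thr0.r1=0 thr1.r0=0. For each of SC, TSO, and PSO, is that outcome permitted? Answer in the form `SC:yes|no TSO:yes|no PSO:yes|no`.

SC:yes TSO:yes PSO:yes

outcome vector order: (thr0.r0,thr0.r1,thr1.r0)
SC: 10 outcomes — {0/0/0, 0/0/2, 0/1/0, 0/1/2, 0/2/0, 0/2/2, 2/0/2, 2/1/2, 2/2/0, 2/2/2}
TSO: 12 outcomes — {0/0/0, 0/0/2, 0/1/0, 0/1/2, 0/2/0, 0/2/2, 2/0/0, 2/0/2, 2/1/0, 2/1/2, 2/2/0, 2/2/2}
PSO: 12 outcomes — {0/0/0, 0/0/2, 0/1/0, 0/1/2, 0/2/0, 0/2/2, 2/0/0, 2/0/2, 2/1/0, 2/1/2, 2/2/0, 2/2/2}
target 0/0/0 ∈ {SC,TSO,PSO}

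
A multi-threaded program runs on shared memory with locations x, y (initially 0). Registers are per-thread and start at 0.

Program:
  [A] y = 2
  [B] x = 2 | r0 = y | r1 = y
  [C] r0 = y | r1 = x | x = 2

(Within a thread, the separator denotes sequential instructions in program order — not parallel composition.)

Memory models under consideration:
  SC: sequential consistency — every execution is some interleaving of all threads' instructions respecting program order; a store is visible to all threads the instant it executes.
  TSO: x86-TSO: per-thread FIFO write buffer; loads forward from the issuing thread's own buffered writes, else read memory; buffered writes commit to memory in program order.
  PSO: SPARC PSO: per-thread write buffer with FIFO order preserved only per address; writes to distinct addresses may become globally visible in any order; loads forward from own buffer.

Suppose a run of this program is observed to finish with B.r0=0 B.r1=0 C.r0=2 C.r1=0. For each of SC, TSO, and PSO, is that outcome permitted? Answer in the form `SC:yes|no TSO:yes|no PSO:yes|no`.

SC:no TSO:yes PSO:yes

outcome vector order: (B.r0,B.r1,C.r0,C.r1)
[SC] allowed = {0/0/0/0, 0/0/0/2, 0/0/2/2, 0/2/0/0, 0/2/0/2, 0/2/2/2, 2/2/0/0, 2/2/0/2, 2/2/2/0, 2/2/2/2}
[TSO] allowed = {0/0/0/0, 0/0/0/2, 0/0/2/0, 0/0/2/2, 0/2/0/0, 0/2/0/2, 0/2/2/0, 0/2/2/2, 2/2/0/0, 2/2/0/2, 2/2/2/0, 2/2/2/2}
[PSO] allowed = {0/0/0/0, 0/0/0/2, 0/0/2/0, 0/0/2/2, 0/2/0/0, 0/2/0/2, 0/2/2/0, 0/2/2/2, 2/2/0/0, 2/2/0/2, 2/2/2/0, 2/2/2/2}
target 0/0/2/0 ∈ {TSO,PSO}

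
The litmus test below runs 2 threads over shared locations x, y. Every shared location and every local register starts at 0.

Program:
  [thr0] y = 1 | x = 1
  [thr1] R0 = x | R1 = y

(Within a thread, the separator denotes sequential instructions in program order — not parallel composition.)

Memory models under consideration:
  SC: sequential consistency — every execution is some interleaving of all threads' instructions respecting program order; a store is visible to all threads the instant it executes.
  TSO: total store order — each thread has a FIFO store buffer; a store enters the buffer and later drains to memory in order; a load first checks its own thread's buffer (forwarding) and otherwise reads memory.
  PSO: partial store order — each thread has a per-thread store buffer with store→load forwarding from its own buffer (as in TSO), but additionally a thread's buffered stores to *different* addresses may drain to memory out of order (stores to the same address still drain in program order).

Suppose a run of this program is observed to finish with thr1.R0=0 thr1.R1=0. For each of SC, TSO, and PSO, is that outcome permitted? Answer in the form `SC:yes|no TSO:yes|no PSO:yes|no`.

outcome vector order: (thr1.R0,thr1.R1)
under SC → (0,0), (0,1), (1,1)
under TSO → (0,0), (0,1), (1,1)
under PSO → (0,0), (0,1), (1,0), (1,1)
target (0,0) ∈ {SC,TSO,PSO}

SC:yes TSO:yes PSO:yes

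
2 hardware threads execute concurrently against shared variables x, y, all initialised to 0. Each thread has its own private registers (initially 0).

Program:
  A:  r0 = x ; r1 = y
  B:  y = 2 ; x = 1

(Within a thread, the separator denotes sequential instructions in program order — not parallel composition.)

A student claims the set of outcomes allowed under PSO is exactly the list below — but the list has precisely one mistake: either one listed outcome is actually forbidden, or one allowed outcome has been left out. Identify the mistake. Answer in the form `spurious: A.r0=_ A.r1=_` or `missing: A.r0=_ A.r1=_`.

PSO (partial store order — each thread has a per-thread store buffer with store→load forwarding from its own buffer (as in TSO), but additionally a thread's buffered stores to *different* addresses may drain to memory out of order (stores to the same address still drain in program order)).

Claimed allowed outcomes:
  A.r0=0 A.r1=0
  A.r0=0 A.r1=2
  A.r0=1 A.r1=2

outcome vector order: (A.r0,A.r1)
under PSO → <0 0>, <0 2>, <1 0>, <1 2>
PSO∖claimed = {<1 0>}

missing: A.r0=1 A.r1=0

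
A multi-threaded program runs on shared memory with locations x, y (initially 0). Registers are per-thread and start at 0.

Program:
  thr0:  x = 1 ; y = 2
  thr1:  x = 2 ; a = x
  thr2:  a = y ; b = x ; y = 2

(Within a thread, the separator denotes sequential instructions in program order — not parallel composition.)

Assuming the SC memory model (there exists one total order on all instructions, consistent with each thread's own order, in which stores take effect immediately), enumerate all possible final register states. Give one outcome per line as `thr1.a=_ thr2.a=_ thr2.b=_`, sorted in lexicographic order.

outcome vector order: (thr1.a,thr2.a,thr2.b)
|SC outcomes| = 9

thr1.a=1 thr2.a=0 thr2.b=0
thr1.a=1 thr2.a=0 thr2.b=1
thr1.a=1 thr2.a=0 thr2.b=2
thr1.a=1 thr2.a=2 thr2.b=1
thr1.a=2 thr2.a=0 thr2.b=0
thr1.a=2 thr2.a=0 thr2.b=1
thr1.a=2 thr2.a=0 thr2.b=2
thr1.a=2 thr2.a=2 thr2.b=1
thr1.a=2 thr2.a=2 thr2.b=2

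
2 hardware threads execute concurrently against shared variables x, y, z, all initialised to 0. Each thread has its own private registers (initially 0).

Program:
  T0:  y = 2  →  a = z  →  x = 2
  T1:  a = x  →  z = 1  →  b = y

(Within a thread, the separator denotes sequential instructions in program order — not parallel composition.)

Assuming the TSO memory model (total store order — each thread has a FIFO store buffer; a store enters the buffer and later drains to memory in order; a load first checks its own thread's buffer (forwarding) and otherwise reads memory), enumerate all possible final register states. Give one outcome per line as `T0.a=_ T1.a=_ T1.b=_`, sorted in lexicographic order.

outcome vector order: (T0.a,T1.a,T1.b)
|TSO outcomes| = 5

T0.a=0 T1.a=0 T1.b=0
T0.a=0 T1.a=0 T1.b=2
T0.a=0 T1.a=2 T1.b=2
T0.a=1 T1.a=0 T1.b=0
T0.a=1 T1.a=0 T1.b=2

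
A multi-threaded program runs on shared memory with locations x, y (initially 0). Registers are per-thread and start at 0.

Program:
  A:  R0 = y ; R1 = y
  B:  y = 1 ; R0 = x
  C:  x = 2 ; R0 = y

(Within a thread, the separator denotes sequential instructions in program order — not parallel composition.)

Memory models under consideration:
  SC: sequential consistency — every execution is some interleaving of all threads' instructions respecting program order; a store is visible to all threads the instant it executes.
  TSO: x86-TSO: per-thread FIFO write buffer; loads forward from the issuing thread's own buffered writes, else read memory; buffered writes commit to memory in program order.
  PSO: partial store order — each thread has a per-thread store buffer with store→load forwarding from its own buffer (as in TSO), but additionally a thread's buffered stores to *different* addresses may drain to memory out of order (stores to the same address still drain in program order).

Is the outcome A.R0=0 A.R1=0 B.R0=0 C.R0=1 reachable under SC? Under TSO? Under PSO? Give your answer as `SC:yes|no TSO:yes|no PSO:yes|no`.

outcome vector order: (A.R0,A.R1,B.R0,C.R0)
[SC] allowed = {<0 0 0 1>; <0 0 2 0>; <0 0 2 1>; <0 1 0 1>; <0 1 2 0>; <0 1 2 1>; <1 1 0 1>; <1 1 2 0>; <1 1 2 1>}
[TSO] allowed = {<0 0 0 0>; <0 0 0 1>; <0 0 2 0>; <0 0 2 1>; <0 1 0 0>; <0 1 0 1>; <0 1 2 0>; <0 1 2 1>; <1 1 0 0>; <1 1 0 1>; <1 1 2 0>; <1 1 2 1>}
[PSO] allowed = {<0 0 0 0>; <0 0 0 1>; <0 0 2 0>; <0 0 2 1>; <0 1 0 0>; <0 1 0 1>; <0 1 2 0>; <0 1 2 1>; <1 1 0 0>; <1 1 0 1>; <1 1 2 0>; <1 1 2 1>}
target <0 0 0 1> ∈ {SC,TSO,PSO}

SC:yes TSO:yes PSO:yes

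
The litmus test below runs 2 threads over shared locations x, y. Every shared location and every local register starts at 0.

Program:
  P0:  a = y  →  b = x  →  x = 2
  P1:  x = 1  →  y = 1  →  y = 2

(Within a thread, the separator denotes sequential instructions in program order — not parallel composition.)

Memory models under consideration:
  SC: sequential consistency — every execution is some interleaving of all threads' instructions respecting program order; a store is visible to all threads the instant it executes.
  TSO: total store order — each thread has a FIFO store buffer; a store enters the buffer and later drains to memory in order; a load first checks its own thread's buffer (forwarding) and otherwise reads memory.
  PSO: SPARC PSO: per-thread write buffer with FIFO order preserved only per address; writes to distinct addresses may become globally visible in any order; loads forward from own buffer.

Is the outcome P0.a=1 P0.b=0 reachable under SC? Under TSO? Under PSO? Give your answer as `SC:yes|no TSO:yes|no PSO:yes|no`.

SC:no TSO:no PSO:yes

outcome vector order: (P0.a,P0.b)
SC (4): <0 0>, <0 1>, <1 1>, <2 1>
TSO (4): <0 0>, <0 1>, <1 1>, <2 1>
PSO (6): <0 0>, <0 1>, <1 0>, <1 1>, <2 0>, <2 1>
target <1 0> ∈ {PSO}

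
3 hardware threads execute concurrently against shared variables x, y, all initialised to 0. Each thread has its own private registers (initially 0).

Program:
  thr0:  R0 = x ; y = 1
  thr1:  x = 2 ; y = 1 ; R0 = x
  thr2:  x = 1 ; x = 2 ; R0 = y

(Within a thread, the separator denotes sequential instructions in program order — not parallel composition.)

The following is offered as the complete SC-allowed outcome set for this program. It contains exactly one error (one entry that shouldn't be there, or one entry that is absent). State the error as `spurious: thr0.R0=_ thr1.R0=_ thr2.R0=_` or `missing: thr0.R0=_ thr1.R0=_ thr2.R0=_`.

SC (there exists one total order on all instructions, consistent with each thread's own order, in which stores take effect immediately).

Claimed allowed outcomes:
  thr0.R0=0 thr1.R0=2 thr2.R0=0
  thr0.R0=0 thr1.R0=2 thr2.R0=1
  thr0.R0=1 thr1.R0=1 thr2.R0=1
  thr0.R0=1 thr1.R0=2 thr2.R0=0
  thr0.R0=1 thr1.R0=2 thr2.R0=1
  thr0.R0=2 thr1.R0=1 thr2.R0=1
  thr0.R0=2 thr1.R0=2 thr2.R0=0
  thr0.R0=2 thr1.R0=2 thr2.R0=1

missing: thr0.R0=0 thr1.R0=1 thr2.R0=1

outcome vector order: (thr0.R0,thr1.R0,thr2.R0)
[SC] allowed = {0/1/1, 0/2/0, 0/2/1, 1/1/1, 1/2/0, 1/2/1, 2/1/1, 2/2/0, 2/2/1}
SC∖claimed = {0/1/1}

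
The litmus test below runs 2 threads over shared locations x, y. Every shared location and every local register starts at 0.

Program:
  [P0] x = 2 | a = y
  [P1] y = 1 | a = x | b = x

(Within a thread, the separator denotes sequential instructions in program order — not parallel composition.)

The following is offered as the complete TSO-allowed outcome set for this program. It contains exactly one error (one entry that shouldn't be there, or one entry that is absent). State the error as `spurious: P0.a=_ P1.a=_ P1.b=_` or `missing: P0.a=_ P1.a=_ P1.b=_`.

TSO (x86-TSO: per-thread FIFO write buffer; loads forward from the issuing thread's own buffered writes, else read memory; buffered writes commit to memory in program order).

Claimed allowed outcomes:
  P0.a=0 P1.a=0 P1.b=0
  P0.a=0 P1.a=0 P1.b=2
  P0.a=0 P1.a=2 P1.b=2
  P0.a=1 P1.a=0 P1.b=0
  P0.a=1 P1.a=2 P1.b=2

missing: P0.a=1 P1.a=0 P1.b=2

outcome vector order: (P0.a,P1.a,P1.b)
under TSO → (0,0,0), (0,0,2), (0,2,2), (1,0,0), (1,0,2), (1,2,2)
TSO∖claimed = {(1,0,2)}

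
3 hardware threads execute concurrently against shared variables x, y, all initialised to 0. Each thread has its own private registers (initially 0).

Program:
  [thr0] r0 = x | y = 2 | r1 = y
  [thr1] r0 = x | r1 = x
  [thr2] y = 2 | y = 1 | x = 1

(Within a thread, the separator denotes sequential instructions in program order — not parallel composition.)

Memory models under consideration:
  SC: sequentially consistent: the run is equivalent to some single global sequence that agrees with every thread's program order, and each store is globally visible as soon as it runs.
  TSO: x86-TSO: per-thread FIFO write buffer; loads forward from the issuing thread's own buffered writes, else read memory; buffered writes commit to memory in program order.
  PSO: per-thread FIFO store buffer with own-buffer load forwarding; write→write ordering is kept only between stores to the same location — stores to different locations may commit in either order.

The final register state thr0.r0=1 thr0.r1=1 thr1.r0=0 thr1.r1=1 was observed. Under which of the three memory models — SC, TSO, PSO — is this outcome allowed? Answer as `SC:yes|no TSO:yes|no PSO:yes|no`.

outcome vector order: (thr0.r0,thr0.r1,thr1.r0,thr1.r1)
[SC] allowed = {(0,1,0,0) (0,1,0,1) (0,1,1,1) (0,2,0,0) (0,2,0,1) (0,2,1,1) (1,2,0,0) (1,2,0,1) (1,2,1,1)}
[TSO] allowed = {(0,1,0,0) (0,1,0,1) (0,1,1,1) (0,2,0,0) (0,2,0,1) (0,2,1,1) (1,2,0,0) (1,2,0,1) (1,2,1,1)}
[PSO] allowed = {(0,1,0,0) (0,1,0,1) (0,1,1,1) (0,2,0,0) (0,2,0,1) (0,2,1,1) (1,1,0,0) (1,1,0,1) (1,1,1,1) (1,2,0,0) (1,2,0,1) (1,2,1,1)}
target (1,1,0,1) ∈ {PSO}

SC:no TSO:no PSO:yes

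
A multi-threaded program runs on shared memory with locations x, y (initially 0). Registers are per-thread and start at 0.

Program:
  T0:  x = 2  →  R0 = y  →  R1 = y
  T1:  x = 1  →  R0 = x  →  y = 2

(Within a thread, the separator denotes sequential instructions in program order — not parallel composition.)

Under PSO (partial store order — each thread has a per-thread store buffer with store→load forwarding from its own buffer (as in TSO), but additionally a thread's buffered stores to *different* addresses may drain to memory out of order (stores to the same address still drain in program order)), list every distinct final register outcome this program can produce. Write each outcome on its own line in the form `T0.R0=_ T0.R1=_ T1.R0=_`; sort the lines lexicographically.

outcome vector order: (T0.R0,T0.R1,T1.R0)
|PSO outcomes| = 6

T0.R0=0 T0.R1=0 T1.R0=1
T0.R0=0 T0.R1=0 T1.R0=2
T0.R0=0 T0.R1=2 T1.R0=1
T0.R0=0 T0.R1=2 T1.R0=2
T0.R0=2 T0.R1=2 T1.R0=1
T0.R0=2 T0.R1=2 T1.R0=2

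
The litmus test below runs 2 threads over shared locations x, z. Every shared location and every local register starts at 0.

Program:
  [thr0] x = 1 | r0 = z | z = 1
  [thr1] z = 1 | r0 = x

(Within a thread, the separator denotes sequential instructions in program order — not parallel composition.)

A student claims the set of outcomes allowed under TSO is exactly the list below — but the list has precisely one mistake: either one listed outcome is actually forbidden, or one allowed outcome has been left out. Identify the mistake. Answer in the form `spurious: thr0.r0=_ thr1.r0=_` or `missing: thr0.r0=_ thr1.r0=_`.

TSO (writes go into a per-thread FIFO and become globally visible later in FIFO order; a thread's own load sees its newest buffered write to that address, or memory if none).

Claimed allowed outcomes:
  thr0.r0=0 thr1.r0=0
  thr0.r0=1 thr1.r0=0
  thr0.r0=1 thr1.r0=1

outcome vector order: (thr0.r0,thr1.r0)
TSO: 4 outcomes — {0/0 0/1 1/0 1/1}
TSO∖claimed = {0/1}

missing: thr0.r0=0 thr1.r0=1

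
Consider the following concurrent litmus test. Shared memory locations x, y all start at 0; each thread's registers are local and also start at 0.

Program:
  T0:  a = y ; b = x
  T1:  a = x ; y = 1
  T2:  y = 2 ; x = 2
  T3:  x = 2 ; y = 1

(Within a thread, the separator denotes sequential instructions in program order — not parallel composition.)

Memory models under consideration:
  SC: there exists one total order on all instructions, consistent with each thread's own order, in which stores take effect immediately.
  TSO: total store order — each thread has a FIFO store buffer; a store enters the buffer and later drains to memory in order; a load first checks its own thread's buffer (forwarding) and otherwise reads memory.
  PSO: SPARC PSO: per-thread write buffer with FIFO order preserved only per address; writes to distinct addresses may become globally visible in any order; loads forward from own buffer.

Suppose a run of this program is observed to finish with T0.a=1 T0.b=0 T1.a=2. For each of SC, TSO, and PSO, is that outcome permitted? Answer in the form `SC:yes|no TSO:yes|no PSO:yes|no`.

SC:no TSO:no PSO:yes

outcome vector order: (T0.a,T0.b,T1.a)
[SC] allowed = {000 002 020 022 100 120 122 200 202 220 222}
[TSO] allowed = {000 002 020 022 100 120 122 200 202 220 222}
[PSO] allowed = {000 002 020 022 100 102 120 122 200 202 220 222}
target 102 ∈ {PSO}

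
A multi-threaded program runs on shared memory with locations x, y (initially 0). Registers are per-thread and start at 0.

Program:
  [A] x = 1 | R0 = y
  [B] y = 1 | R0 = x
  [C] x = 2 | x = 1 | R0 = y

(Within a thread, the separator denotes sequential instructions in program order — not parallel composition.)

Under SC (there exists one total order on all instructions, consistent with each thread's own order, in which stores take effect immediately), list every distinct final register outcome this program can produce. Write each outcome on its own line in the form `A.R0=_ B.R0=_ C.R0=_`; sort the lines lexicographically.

A.R0=0 B.R0=1 C.R0=0
A.R0=0 B.R0=1 C.R0=1
A.R0=0 B.R0=2 C.R0=1
A.R0=1 B.R0=0 C.R0=1
A.R0=1 B.R0=1 C.R0=0
A.R0=1 B.R0=1 C.R0=1
A.R0=1 B.R0=2 C.R0=1

outcome vector order: (A.R0,B.R0,C.R0)
|SC outcomes| = 7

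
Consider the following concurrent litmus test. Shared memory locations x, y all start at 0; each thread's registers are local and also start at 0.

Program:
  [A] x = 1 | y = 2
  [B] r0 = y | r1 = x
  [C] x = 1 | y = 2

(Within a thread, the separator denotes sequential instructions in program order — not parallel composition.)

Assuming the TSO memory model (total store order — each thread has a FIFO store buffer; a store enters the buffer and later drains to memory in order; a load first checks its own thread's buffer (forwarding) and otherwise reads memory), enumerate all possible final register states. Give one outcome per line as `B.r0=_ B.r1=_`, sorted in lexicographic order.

outcome vector order: (B.r0,B.r1)
|TSO outcomes| = 3

B.r0=0 B.r1=0
B.r0=0 B.r1=1
B.r0=2 B.r1=1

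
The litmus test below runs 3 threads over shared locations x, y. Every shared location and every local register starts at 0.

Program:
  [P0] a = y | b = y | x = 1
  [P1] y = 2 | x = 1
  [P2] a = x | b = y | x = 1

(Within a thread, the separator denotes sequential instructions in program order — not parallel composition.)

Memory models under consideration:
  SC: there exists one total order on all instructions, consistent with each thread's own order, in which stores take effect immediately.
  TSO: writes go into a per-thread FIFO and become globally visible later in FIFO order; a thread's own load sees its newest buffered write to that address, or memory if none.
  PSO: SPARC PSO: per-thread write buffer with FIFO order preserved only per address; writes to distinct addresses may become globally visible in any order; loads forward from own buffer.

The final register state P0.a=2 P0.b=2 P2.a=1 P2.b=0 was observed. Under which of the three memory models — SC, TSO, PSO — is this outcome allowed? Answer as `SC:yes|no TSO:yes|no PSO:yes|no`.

outcome vector order: (P0.a,P0.b,P2.a,P2.b)
SC: 10 outcomes — {0000 0002 0010 0012 0200 0202 0212 2200 2202 2212}
TSO: 10 outcomes — {0000 0002 0010 0012 0200 0202 0212 2200 2202 2212}
PSO: 12 outcomes — {0000 0002 0010 0012 0200 0202 0210 0212 2200 2202 2210 2212}
target 2210 ∈ {PSO}

SC:no TSO:no PSO:yes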